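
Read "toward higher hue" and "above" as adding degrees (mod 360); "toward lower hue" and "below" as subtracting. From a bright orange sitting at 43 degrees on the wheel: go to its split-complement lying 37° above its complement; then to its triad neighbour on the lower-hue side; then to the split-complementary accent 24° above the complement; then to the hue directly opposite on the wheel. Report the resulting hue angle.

43 + 217 = 260°   (split-comp 37° ↑)
260 − 120 = 140°   (triadic ↓)
140 + 204 = 344°   (split-comp 24° ↑)
344 + 180 = 524 → 524 − 360 = 164°   (complement)

164°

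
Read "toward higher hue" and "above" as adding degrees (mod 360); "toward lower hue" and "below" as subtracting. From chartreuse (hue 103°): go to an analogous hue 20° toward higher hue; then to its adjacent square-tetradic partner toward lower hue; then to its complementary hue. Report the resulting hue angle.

213°

analog 20° ↑ +20°: 103 + 20 = 123°
square ↓ −90°: 123 − 90 = 33°
complement +180°: 33 + 180 = 213°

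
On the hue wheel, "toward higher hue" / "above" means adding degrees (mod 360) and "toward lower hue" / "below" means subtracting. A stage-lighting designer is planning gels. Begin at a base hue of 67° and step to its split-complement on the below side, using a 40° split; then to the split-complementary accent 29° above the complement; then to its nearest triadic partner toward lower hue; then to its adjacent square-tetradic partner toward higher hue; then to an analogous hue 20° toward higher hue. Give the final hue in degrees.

67 + 140 = 207°   (split-comp 40° ↓)
207 + 209 = 416 → 416 − 360 = 56°   (split-comp 29° ↑)
56 − 120 = -64 → -64 + 360 = 296°   (triadic ↓)
296 + 90 = 386 → 386 − 360 = 26°   (square ↑)
26 + 20 = 46°   (analog 20° ↑)

46°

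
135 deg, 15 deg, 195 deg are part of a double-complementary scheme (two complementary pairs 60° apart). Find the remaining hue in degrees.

A rectangular tetradic uses two complementary pairs 60° apart: offsets 0°, 60°, 180°, 240°.
Among {15°, 135°, 195°}, 195° and 15° are a 180° pair.
The remaining hue 135° needs its own complement: 135 + 180 = 315°

315°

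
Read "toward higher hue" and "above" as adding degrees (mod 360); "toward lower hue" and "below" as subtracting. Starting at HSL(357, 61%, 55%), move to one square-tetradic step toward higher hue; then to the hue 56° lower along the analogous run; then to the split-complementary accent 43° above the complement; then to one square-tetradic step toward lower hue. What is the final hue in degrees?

164°

square ↑ +90°: 357 + 90 = 447 → 447 − 360 = 87°
analog 56° ↓ −56°: 87 − 56 = 31°
split-comp 43° ↑ +223°: 31 + 223 = 254°
square ↓ −90°: 254 − 90 = 164°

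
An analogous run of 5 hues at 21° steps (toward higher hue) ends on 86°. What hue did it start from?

4 steps of 21° (toward higher hue) give a net shift of +84°.
Start = end − shift: 86 − 84 = 2°

2°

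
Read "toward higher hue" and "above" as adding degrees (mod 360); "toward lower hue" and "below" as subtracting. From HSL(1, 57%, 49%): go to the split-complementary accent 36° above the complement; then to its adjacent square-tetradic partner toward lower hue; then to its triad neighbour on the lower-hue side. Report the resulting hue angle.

1 + 216 = 217°   (split-comp 36° ↑)
217 − 90 = 127°   (square ↓)
127 − 120 = 7°   (triadic ↓)

7°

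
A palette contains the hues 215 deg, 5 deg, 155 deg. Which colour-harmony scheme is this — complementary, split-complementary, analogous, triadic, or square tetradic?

split-complementary

Sort the hues: 5°, 155°, 215°.
Successive gaps around the wheel: 150°, 60°, 150°.
Two 150° gaps and one 60° gap — a base hue opposite a pair of accents 30° either side of its complement — is the split-complementary pattern.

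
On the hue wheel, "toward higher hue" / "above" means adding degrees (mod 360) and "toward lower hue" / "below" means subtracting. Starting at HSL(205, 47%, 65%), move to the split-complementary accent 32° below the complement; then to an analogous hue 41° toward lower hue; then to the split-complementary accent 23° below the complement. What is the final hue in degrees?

205 + 148 = 353°   (split-comp 32° ↓)
353 − 41 = 312°   (analog 41° ↓)
312 + 157 = 469 → 469 − 360 = 109°   (split-comp 23° ↓)

109°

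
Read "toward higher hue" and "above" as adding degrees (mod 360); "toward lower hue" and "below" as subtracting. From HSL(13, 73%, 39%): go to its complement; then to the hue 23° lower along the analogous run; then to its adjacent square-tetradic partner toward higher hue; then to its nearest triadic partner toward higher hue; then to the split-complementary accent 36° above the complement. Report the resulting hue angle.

complement +180°: 13 + 180 = 193°
analog 23° ↓ −23°: 193 − 23 = 170°
square ↑ +90°: 170 + 90 = 260°
triadic ↑ +120°: 260 + 120 = 380 → 380 − 360 = 20°
split-comp 36° ↑ +216°: 20 + 216 = 236°

236°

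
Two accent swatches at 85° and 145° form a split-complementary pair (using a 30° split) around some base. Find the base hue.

295°

The accents sit 30° either side of the complement, so the complement is their short-arc midpoint on the wheel.
Short-arc midpoint of 85° and 145°: 115°.
Base is 180° from the complement: 115 − 180 = -65 → -65 + 360 = 295°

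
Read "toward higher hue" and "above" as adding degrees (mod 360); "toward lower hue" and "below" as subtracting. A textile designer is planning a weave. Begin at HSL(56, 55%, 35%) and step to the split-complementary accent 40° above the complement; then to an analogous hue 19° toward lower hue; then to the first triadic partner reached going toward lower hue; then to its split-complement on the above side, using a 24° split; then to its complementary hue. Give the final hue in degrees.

161°

split-comp 40° ↑ +220°: 56 + 220 = 276°
analog 19° ↓ −19°: 276 − 19 = 257°
triadic ↓ −120°: 257 − 120 = 137°
split-comp 24° ↑ +204°: 137 + 204 = 341°
complement +180°: 341 + 180 = 521 → 521 − 360 = 161°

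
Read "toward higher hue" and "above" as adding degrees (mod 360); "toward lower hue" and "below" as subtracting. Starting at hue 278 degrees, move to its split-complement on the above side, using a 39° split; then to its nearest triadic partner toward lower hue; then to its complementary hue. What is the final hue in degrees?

+219° (split-comp 39° ↑): 278 + 219 = 497 → 497 − 360 = 137°
−120° (triadic ↓): 137 − 120 = 17°
+180° (complement): 17 + 180 = 197°

197°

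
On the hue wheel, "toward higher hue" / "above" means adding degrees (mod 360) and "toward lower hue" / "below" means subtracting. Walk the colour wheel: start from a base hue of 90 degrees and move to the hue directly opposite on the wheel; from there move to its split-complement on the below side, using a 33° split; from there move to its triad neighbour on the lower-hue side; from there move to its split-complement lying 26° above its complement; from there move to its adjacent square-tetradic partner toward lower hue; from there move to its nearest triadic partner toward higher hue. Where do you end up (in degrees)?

173°

+180° (complement): 90 + 180 = 270°
+147° (split-comp 33° ↓): 270 + 147 = 417 → 417 − 360 = 57°
−120° (triadic ↓): 57 − 120 = -63 → -63 + 360 = 297°
+206° (split-comp 26° ↑): 297 + 206 = 503 → 503 − 360 = 143°
−90° (square ↓): 143 − 90 = 53°
+120° (triadic ↑): 53 + 120 = 173°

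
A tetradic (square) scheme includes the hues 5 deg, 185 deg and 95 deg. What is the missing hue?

A square tetradic scheme places four hues every 90°.
The full set through 5° is {5°, 95°, 185°, 275°}.
Given {5°, 95°, 185°}, the missing hue is 275°.

275°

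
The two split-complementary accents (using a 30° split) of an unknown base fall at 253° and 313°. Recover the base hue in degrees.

103°

The accents sit 30° either side of the complement, so the complement is their short-arc midpoint on the wheel.
Short-arc midpoint of 253° and 313°: 283°.
Base is 180° from the complement: 283 − 180 = 103°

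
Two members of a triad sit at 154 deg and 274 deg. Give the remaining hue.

34°

A triad spaces three hues 120° apart.
The full set is {34°, 154°, 274°}.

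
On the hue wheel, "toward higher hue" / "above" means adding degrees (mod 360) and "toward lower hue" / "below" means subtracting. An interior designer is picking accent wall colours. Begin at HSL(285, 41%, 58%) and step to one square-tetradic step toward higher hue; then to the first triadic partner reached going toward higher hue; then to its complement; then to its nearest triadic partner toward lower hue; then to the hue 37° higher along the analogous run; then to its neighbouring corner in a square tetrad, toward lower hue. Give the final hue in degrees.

142°

+90° (square ↑): 285 + 90 = 375 → 375 − 360 = 15°
+120° (triadic ↑): 15 + 120 = 135°
+180° (complement): 135 + 180 = 315°
−120° (triadic ↓): 315 − 120 = 195°
+37° (analog 37° ↑): 195 + 37 = 232°
−90° (square ↓): 232 − 90 = 142°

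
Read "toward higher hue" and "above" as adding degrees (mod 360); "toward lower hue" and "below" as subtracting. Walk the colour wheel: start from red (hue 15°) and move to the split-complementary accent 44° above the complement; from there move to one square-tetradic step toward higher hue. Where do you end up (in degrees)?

329°

15 + 224 = 239°   (split-comp 44° ↑)
239 + 90 = 329°   (square ↑)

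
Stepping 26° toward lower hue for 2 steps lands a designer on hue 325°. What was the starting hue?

2 steps of 26° (toward lower hue) give a net shift of −52°.
Start = end − shift: 325 + 52 = 377 → 377 − 360 = 17°

17°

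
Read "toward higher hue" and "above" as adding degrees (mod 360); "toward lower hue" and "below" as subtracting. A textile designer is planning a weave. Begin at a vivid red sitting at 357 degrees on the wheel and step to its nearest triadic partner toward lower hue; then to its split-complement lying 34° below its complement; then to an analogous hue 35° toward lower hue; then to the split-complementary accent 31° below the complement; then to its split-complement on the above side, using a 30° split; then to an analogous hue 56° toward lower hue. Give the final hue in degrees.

291°

−120° (triadic ↓): 357 − 120 = 237°
+146° (split-comp 34° ↓): 237 + 146 = 383 → 383 − 360 = 23°
−35° (analog 35° ↓): 23 − 35 = -12 → -12 + 360 = 348°
+149° (split-comp 31° ↓): 348 + 149 = 497 → 497 − 360 = 137°
+210° (split-comp 30° ↑): 137 + 210 = 347°
−56° (analog 56° ↓): 347 − 56 = 291°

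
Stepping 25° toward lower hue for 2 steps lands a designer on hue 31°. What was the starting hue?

81°

2 steps of 25° (toward lower hue) give a net shift of −50°.
Start = end − shift: 31 + 50 = 81°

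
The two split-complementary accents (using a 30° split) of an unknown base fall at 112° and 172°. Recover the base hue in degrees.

The accents sit 30° either side of the complement, so the complement is their short-arc midpoint on the wheel.
Short-arc midpoint of 112° and 172°: 142°.
Base is 180° from the complement: 142 − 180 = -38 → -38 + 360 = 322°

322°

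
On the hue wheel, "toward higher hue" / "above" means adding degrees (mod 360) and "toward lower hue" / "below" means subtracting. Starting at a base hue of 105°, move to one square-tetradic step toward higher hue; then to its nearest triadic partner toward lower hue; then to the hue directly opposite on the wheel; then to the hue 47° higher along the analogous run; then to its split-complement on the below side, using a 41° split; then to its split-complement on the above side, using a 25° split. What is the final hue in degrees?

286°

square ↑ +90°: 105 + 90 = 195°
triadic ↓ −120°: 195 − 120 = 75°
complement +180°: 75 + 180 = 255°
analog 47° ↑ +47°: 255 + 47 = 302°
split-comp 41° ↓ +139°: 302 + 139 = 441 → 441 − 360 = 81°
split-comp 25° ↑ +205°: 81 + 205 = 286°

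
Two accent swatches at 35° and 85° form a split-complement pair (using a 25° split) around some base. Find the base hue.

240°

The accents sit 25° either side of the complement, so the complement is their short-arc midpoint on the wheel.
Short-arc midpoint of 35° and 85°: 60°.
Base is 180° from the complement: 60 − 180 = -120 → -120 + 360 = 240°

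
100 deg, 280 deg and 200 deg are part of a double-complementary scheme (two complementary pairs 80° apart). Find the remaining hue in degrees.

20°

A rectangular tetradic uses two complementary pairs 80° apart: offsets 0°, 80°, 180°, 260°.
Among {100°, 200°, 280°}, 280° and 100° are a 180° pair.
The remaining hue 200° needs its own complement: 200 + 180 = 380 → 380 − 360 = 20°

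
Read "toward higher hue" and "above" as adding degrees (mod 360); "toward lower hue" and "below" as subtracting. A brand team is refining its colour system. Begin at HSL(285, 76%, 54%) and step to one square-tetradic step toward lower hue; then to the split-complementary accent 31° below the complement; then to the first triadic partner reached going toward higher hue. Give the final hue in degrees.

104°

−90° (square ↓): 285 − 90 = 195°
+149° (split-comp 31° ↓): 195 + 149 = 344°
+120° (triadic ↑): 344 + 120 = 464 → 464 − 360 = 104°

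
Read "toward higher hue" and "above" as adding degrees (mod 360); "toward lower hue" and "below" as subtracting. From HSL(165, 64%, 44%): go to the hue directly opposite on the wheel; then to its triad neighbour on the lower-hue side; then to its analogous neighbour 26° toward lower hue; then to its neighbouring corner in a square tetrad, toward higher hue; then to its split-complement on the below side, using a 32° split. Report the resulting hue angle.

77°

complement +180°: 165 + 180 = 345°
triadic ↓ −120°: 345 − 120 = 225°
analog 26° ↓ −26°: 225 − 26 = 199°
square ↑ +90°: 199 + 90 = 289°
split-comp 32° ↓ +148°: 289 + 148 = 437 → 437 − 360 = 77°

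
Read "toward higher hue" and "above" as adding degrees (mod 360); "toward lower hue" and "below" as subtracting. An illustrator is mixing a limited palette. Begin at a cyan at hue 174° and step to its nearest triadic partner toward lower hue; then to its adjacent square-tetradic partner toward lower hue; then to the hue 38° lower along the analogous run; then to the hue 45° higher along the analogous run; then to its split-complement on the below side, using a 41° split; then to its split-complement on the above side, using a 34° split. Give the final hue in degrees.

324°

174 − 120 = 54°   (triadic ↓)
54 − 90 = -36 → -36 + 360 = 324°   (square ↓)
324 − 38 = 286°   (analog 38° ↓)
286 + 45 = 331°   (analog 45° ↑)
331 + 139 = 470 → 470 − 360 = 110°   (split-comp 41° ↓)
110 + 214 = 324°   (split-comp 34° ↑)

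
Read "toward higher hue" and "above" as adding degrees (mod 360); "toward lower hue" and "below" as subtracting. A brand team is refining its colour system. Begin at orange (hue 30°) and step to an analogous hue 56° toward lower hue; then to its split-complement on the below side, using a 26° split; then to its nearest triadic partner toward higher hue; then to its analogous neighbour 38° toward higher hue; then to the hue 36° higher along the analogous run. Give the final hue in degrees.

322°

−56° (analog 56° ↓): 30 − 56 = -26 → -26 + 360 = 334°
+154° (split-comp 26° ↓): 334 + 154 = 488 → 488 − 360 = 128°
+120° (triadic ↑): 128 + 120 = 248°
+38° (analog 38° ↑): 248 + 38 = 286°
+36° (analog 36° ↑): 286 + 36 = 322°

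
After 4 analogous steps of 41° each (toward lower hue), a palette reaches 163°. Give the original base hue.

327°

4 steps of 41° (toward lower hue) give a net shift of −164°.
Start = end − shift: 163 + 164 = 327°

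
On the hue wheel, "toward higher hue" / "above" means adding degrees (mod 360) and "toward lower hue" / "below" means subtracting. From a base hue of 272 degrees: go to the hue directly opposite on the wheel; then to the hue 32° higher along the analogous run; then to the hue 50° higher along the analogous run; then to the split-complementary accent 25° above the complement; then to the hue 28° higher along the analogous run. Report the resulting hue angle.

47°

complement +180°: 272 + 180 = 452 → 452 − 360 = 92°
analog 32° ↑ +32°: 92 + 32 = 124°
analog 50° ↑ +50°: 124 + 50 = 174°
split-comp 25° ↑ +205°: 174 + 205 = 379 → 379 − 360 = 19°
analog 28° ↑ +28°: 19 + 28 = 47°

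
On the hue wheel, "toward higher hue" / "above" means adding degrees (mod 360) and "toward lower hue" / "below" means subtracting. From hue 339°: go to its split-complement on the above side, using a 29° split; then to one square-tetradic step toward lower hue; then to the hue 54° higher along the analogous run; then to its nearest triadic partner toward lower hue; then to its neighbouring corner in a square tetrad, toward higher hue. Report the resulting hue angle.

122°

split-comp 29° ↑ +209°: 339 + 209 = 548 → 548 − 360 = 188°
square ↓ −90°: 188 − 90 = 98°
analog 54° ↑ +54°: 98 + 54 = 152°
triadic ↓ −120°: 152 − 120 = 32°
square ↑ +90°: 32 + 90 = 122°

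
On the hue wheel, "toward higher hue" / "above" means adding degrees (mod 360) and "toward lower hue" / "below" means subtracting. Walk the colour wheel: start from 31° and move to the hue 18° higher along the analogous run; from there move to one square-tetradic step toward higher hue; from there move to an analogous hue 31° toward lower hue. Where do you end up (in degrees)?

108°

31 + 18 = 49°   (analog 18° ↑)
49 + 90 = 139°   (square ↑)
139 − 31 = 108°   (analog 31° ↓)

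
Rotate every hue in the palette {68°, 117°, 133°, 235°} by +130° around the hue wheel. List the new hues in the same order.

198°, 247°, 263°, 5°

68 + 130 = 198°
117 + 130 = 247°
133 + 130 = 263°
235 + 130 = 365 → 365 − 360 = 5°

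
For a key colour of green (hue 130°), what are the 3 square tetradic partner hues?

220°, 310°, 40°

A square tetradic scheme places four hues every 90°.
130 + 90 = 220°
130 + 180 = 310°
130 + 270 = 400 → 400 − 360 = 40°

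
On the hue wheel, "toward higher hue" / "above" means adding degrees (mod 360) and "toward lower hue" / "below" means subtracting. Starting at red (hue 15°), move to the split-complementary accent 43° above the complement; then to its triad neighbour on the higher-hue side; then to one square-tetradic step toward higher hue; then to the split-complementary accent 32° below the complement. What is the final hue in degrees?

236°

+223° (split-comp 43° ↑): 15 + 223 = 238°
+120° (triadic ↑): 238 + 120 = 358°
+90° (square ↑): 358 + 90 = 448 → 448 − 360 = 88°
+148° (split-comp 32° ↓): 88 + 148 = 236°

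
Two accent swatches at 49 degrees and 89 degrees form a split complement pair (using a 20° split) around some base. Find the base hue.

249°

The accents sit 20° either side of the complement, so the complement is their short-arc midpoint on the wheel.
Short-arc midpoint of 49° and 89°: 69°.
Base is 180° from the complement: 69 − 180 = -111 → -111 + 360 = 249°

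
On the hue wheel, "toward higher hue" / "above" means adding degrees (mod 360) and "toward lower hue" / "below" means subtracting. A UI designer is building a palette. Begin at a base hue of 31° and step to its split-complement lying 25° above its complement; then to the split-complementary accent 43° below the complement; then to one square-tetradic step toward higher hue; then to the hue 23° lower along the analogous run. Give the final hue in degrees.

split-comp 25° ↑ +205°: 31 + 205 = 236°
split-comp 43° ↓ +137°: 236 + 137 = 373 → 373 − 360 = 13°
square ↑ +90°: 13 + 90 = 103°
analog 23° ↓ −23°: 103 − 23 = 80°

80°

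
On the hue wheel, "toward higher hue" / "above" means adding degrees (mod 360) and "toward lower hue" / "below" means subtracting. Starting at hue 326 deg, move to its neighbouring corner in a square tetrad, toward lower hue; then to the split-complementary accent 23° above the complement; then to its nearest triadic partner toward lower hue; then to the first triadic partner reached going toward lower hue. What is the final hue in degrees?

−90° (square ↓): 326 − 90 = 236°
+203° (split-comp 23° ↑): 236 + 203 = 439 → 439 − 360 = 79°
−120° (triadic ↓): 79 − 120 = -41 → -41 + 360 = 319°
−120° (triadic ↓): 319 − 120 = 199°

199°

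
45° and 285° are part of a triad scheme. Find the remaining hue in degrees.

165°

A triad places three hues 120° apart.
The full set through 45° is {45°, 165°, 285°}.
Given {45°, 285°}, the missing hue is 165°.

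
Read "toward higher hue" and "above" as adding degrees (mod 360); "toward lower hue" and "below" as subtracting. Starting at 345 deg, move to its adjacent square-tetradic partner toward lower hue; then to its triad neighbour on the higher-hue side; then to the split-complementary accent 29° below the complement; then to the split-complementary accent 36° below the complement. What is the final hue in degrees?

310°

345 − 90 = 255°   (square ↓)
255 + 120 = 375 → 375 − 360 = 15°   (triadic ↑)
15 + 151 = 166°   (split-comp 29° ↓)
166 + 144 = 310°   (split-comp 36° ↓)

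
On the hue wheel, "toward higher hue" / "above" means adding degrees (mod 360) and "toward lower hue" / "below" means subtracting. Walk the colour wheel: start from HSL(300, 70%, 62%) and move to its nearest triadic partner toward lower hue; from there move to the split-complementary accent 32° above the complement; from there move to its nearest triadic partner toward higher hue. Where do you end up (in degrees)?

300 − 120 = 180°   (triadic ↓)
180 + 212 = 392 → 392 − 360 = 32°   (split-comp 32° ↑)
32 + 120 = 152°   (triadic ↑)

152°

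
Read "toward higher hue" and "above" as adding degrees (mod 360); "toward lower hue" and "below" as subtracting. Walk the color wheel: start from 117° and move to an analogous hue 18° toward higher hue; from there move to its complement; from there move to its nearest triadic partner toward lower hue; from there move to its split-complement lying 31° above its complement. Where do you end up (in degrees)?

46°

analog 18° ↑ +18°: 117 + 18 = 135°
complement +180°: 135 + 180 = 315°
triadic ↓ −120°: 315 − 120 = 195°
split-comp 31° ↑ +211°: 195 + 211 = 406 → 406 − 360 = 46°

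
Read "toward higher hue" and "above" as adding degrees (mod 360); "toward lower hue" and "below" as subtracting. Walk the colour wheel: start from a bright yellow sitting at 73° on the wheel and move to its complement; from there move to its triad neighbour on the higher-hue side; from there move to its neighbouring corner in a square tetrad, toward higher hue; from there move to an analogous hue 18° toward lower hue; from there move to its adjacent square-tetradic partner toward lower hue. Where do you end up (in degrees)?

73 + 180 = 253°   (complement)
253 + 120 = 373 → 373 − 360 = 13°   (triadic ↑)
13 + 90 = 103°   (square ↑)
103 − 18 = 85°   (analog 18° ↓)
85 − 90 = -5 → -5 + 360 = 355°   (square ↓)

355°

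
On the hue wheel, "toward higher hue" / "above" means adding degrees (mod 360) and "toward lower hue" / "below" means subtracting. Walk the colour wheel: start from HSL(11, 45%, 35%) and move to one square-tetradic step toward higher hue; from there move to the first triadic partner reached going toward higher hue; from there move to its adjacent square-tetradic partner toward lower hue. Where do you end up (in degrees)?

131°

square ↑ +90°: 11 + 90 = 101°
triadic ↑ +120°: 101 + 120 = 221°
square ↓ −90°: 221 − 90 = 131°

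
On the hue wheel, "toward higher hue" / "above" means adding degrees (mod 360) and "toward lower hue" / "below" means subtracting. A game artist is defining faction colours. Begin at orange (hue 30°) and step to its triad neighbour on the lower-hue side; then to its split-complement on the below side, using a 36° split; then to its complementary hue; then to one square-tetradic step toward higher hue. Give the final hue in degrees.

324°

−120° (triadic ↓): 30 − 120 = -90 → -90 + 360 = 270°
+144° (split-comp 36° ↓): 270 + 144 = 414 → 414 − 360 = 54°
+180° (complement): 54 + 180 = 234°
+90° (square ↑): 234 + 90 = 324°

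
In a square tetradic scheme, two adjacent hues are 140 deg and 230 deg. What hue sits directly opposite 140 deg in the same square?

A square tetradic scheme places four hues 90° apart; opposite corners are 180° apart.
140 + 180 = 320°

320°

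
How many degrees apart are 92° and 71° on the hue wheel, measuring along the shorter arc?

|92 − 71| = 21.
21 ≤ 180, so the shorter arc is 21°.

21°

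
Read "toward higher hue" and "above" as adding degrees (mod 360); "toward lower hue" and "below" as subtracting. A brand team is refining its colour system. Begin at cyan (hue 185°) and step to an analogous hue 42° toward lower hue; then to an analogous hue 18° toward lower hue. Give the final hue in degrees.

125°

−42° (analog 42° ↓): 185 − 42 = 143°
−18° (analog 18° ↓): 143 − 18 = 125°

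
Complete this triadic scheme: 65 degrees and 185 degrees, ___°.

305°

A triad places three hues 120° apart.
The full set through 65° is {65°, 185°, 305°}.
Given {65°, 185°}, the missing hue is 305°.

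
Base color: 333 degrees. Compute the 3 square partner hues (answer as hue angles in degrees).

63°, 153°, 243°

A square tetradic scheme places four hues every 90°.
333 + 90 = 423 → 423 − 360 = 63°
333 + 180 = 513 → 513 − 360 = 153°
333 + 270 = 603 → 603 − 360 = 243°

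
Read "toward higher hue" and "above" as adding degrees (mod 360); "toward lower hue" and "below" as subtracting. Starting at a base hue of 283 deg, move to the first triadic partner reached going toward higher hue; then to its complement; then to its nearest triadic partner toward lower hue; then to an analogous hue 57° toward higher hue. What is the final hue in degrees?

160°

triadic ↑ +120°: 283 + 120 = 403 → 403 − 360 = 43°
complement +180°: 43 + 180 = 223°
triadic ↓ −120°: 223 − 120 = 103°
analog 57° ↑ +57°: 103 + 57 = 160°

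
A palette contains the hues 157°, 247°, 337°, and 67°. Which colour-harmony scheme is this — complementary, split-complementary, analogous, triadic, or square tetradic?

square tetradic

Sort the hues: 67°, 157°, 247°, 337°.
Successive gaps around the wheel: 90°, 90°, 90°, 90°.
Four hues every 90° form a square tetradic scheme.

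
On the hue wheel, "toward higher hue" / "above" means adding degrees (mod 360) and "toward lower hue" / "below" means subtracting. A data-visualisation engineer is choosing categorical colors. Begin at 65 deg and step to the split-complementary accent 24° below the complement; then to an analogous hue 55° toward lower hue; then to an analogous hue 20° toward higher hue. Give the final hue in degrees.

186°

65 + 156 = 221°   (split-comp 24° ↓)
221 − 55 = 166°   (analog 55° ↓)
166 + 20 = 186°   (analog 20° ↑)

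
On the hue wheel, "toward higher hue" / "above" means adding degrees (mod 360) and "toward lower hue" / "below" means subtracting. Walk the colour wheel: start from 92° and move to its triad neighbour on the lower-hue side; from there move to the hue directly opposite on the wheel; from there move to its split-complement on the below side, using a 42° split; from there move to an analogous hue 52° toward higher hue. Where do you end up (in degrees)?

342°

92 − 120 = -28 → -28 + 360 = 332°   (triadic ↓)
332 + 180 = 512 → 512 − 360 = 152°   (complement)
152 + 138 = 290°   (split-comp 42° ↓)
290 + 52 = 342°   (analog 52° ↑)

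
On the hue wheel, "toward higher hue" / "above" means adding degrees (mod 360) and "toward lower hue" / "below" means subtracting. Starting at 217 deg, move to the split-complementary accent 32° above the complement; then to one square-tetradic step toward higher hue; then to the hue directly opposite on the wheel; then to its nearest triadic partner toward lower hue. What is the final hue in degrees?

219°

+212° (split-comp 32° ↑): 217 + 212 = 429 → 429 − 360 = 69°
+90° (square ↑): 69 + 90 = 159°
+180° (complement): 159 + 180 = 339°
−120° (triadic ↓): 339 − 120 = 219°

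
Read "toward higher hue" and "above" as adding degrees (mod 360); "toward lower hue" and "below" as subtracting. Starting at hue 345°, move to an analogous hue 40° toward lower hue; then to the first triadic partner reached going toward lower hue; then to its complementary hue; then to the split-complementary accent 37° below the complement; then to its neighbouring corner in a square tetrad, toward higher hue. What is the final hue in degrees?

238°

−40° (analog 40° ↓): 345 − 40 = 305°
−120° (triadic ↓): 305 − 120 = 185°
+180° (complement): 185 + 180 = 365 → 365 − 360 = 5°
+143° (split-comp 37° ↓): 5 + 143 = 148°
+90° (square ↑): 148 + 90 = 238°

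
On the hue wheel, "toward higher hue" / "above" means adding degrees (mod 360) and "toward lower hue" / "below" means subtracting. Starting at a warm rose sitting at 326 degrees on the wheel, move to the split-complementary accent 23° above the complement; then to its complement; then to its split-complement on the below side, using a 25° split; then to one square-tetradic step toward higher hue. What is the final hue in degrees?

+203° (split-comp 23° ↑): 326 + 203 = 529 → 529 − 360 = 169°
+180° (complement): 169 + 180 = 349°
+155° (split-comp 25° ↓): 349 + 155 = 504 → 504 − 360 = 144°
+90° (square ↑): 144 + 90 = 234°

234°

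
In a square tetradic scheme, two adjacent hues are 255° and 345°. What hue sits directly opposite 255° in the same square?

75°

A square tetradic scheme places four hues 90° apart; opposite corners are 180° apart.
255 + 180 = 435 → 435 − 360 = 75°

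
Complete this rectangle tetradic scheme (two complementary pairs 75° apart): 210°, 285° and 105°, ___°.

A rectangular tetradic uses two complementary pairs 75° apart: offsets 0°, 75°, 180°, 255°.
Among {105°, 210°, 285°}, 285° and 105° are a 180° pair.
The remaining hue 210° needs its own complement: 210 + 180 = 390 → 390 − 360 = 30°

30°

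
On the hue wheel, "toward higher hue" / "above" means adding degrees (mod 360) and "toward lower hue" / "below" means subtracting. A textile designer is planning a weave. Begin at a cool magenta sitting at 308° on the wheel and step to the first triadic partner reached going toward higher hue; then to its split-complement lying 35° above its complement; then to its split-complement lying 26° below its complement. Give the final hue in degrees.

77°

308 + 120 = 428 → 428 − 360 = 68°   (triadic ↑)
68 + 215 = 283°   (split-comp 35° ↑)
283 + 154 = 437 → 437 − 360 = 77°   (split-comp 26° ↓)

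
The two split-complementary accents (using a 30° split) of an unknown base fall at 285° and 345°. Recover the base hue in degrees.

135°

The accents sit 30° either side of the complement, so the complement is their short-arc midpoint on the wheel.
Short-arc midpoint of 285° and 345°: 315°.
Base is 180° from the complement: 315 − 180 = 135°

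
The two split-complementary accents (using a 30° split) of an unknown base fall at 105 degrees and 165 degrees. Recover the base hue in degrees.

The accents sit 30° either side of the complement, so the complement is their short-arc midpoint on the wheel.
Short-arc midpoint of 105° and 165°: 135°.
Base is 180° from the complement: 135 − 180 = -45 → -45 + 360 = 315°

315°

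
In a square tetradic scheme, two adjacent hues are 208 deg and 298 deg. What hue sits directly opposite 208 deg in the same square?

A square tetradic scheme places four hues 90° apart; opposite corners are 180° apart.
208 + 180 = 388 → 388 − 360 = 28°

28°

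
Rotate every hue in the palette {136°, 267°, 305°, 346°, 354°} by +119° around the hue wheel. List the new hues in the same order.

255°, 26°, 64°, 105°, 113°

136 + 119 = 255°
267 + 119 = 386 → 386 − 360 = 26°
305 + 119 = 424 → 424 − 360 = 64°
346 + 119 = 465 → 465 − 360 = 105°
354 + 119 = 473 → 473 − 360 = 113°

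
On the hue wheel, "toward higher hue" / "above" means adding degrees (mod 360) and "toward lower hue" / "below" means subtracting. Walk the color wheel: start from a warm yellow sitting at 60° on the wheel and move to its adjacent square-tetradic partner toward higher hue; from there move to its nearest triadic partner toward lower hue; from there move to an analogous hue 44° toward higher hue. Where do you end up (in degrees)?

74°

square ↑ +90°: 60 + 90 = 150°
triadic ↓ −120°: 150 − 120 = 30°
analog 44° ↑ +44°: 30 + 44 = 74°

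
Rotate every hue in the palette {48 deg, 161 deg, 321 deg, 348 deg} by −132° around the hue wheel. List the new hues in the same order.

276°, 29°, 189°, 216°

48 − 132 = -84 → -84 + 360 = 276°
161 − 132 = 29°
321 − 132 = 189°
348 − 132 = 216°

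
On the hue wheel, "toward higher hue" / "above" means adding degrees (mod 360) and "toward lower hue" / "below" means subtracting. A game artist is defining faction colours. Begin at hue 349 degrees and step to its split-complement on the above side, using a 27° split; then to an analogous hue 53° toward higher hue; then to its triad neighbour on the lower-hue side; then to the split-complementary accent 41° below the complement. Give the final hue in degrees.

+207° (split-comp 27° ↑): 349 + 207 = 556 → 556 − 360 = 196°
+53° (analog 53° ↑): 196 + 53 = 249°
−120° (triadic ↓): 249 − 120 = 129°
+139° (split-comp 41° ↓): 129 + 139 = 268°

268°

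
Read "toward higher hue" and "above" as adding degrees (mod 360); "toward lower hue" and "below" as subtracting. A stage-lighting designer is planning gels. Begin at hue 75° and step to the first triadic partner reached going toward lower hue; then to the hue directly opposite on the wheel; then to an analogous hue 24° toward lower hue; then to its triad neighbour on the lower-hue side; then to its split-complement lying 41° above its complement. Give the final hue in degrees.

triadic ↓ −120°: 75 − 120 = -45 → -45 + 360 = 315°
complement +180°: 315 + 180 = 495 → 495 − 360 = 135°
analog 24° ↓ −24°: 135 − 24 = 111°
triadic ↓ −120°: 111 − 120 = -9 → -9 + 360 = 351°
split-comp 41° ↑ +221°: 351 + 221 = 572 → 572 − 360 = 212°

212°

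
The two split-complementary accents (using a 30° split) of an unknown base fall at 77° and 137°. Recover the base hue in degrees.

The accents sit 30° either side of the complement, so the complement is their short-arc midpoint on the wheel.
Short-arc midpoint of 77° and 137°: 107°.
Base is 180° from the complement: 107 − 180 = -73 → -73 + 360 = 287°

287°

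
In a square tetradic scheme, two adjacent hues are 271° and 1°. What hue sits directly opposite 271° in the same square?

A square tetradic scheme places four hues 90° apart; opposite corners are 180° apart.
271 + 180 = 451 → 451 − 360 = 91°

91°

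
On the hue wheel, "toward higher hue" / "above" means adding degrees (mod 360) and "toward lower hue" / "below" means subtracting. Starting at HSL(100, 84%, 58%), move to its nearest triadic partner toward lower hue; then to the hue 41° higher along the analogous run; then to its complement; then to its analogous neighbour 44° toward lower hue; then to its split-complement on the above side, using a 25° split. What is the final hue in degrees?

100 − 120 = -20 → -20 + 360 = 340°   (triadic ↓)
340 + 41 = 381 → 381 − 360 = 21°   (analog 41° ↑)
21 + 180 = 201°   (complement)
201 − 44 = 157°   (analog 44° ↓)
157 + 205 = 362 → 362 − 360 = 2°   (split-comp 25° ↑)

2°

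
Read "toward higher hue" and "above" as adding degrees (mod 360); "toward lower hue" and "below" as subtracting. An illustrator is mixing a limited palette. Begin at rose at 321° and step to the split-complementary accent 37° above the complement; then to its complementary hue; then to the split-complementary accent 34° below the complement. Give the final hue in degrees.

144°

+217° (split-comp 37° ↑): 321 + 217 = 538 → 538 − 360 = 178°
+180° (complement): 178 + 180 = 358°
+146° (split-comp 34° ↓): 358 + 146 = 504 → 504 − 360 = 144°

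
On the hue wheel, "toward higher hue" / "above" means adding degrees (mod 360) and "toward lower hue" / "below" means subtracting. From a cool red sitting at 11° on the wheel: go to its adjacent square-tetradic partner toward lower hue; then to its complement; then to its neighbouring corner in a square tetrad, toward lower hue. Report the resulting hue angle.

11°

11 − 90 = -79 → -79 + 360 = 281°   (square ↓)
281 + 180 = 461 → 461 − 360 = 101°   (complement)
101 − 90 = 11°   (square ↓)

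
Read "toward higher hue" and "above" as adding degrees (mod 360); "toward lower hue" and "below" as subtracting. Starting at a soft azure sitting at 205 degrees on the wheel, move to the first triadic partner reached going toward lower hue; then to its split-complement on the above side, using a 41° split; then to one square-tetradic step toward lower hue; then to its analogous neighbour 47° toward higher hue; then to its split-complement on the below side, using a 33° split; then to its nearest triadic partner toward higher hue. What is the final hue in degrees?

−120° (triadic ↓): 205 − 120 = 85°
+221° (split-comp 41° ↑): 85 + 221 = 306°
−90° (square ↓): 306 − 90 = 216°
+47° (analog 47° ↑): 216 + 47 = 263°
+147° (split-comp 33° ↓): 263 + 147 = 410 → 410 − 360 = 50°
+120° (triadic ↑): 50 + 120 = 170°

170°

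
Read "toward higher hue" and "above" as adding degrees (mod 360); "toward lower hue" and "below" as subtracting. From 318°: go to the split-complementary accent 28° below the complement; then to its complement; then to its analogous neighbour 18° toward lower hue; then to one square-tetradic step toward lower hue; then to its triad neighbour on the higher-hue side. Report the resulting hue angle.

302°

split-comp 28° ↓ +152°: 318 + 152 = 470 → 470 − 360 = 110°
complement +180°: 110 + 180 = 290°
analog 18° ↓ −18°: 290 − 18 = 272°
square ↓ −90°: 272 − 90 = 182°
triadic ↑ +120°: 182 + 120 = 302°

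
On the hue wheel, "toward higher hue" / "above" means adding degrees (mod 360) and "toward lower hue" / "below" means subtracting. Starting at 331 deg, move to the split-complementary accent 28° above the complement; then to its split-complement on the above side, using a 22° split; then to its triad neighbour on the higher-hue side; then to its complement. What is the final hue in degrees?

321°

split-comp 28° ↑ +208°: 331 + 208 = 539 → 539 − 360 = 179°
split-comp 22° ↑ +202°: 179 + 202 = 381 → 381 − 360 = 21°
triadic ↑ +120°: 21 + 120 = 141°
complement +180°: 141 + 180 = 321°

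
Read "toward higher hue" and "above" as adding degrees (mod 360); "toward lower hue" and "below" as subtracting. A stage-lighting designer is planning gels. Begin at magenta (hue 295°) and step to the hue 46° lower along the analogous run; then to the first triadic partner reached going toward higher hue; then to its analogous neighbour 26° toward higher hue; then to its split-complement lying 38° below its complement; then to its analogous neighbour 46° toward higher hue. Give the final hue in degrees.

223°

−46° (analog 46° ↓): 295 − 46 = 249°
+120° (triadic ↑): 249 + 120 = 369 → 369 − 360 = 9°
+26° (analog 26° ↑): 9 + 26 = 35°
+142° (split-comp 38° ↓): 35 + 142 = 177°
+46° (analog 46° ↑): 177 + 46 = 223°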